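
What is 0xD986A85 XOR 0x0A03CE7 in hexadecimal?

0xD385662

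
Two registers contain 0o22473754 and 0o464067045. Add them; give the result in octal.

0o506563021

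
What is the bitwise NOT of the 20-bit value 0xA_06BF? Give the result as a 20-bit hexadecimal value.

0x5F940

Each hex digit d becomes F−d:
  A→5, 0→F, 6→9, B→4, F→0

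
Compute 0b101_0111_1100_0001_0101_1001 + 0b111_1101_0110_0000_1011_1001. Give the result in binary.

Add column by column in base 2, right to left:
  1+1 = 0 carry 1
  0+0+1 = 1
  0+0 = 0
  1+1 = 0 carry 1
  1+1+1 = 1 carry 1
  0+1+1 = 0 carry 1
  1+0+1 = 0 carry 1
  0+1+1 = 0 carry 1
  1+0+1 = 0 carry 1
  0+0+1 = 1
  0+0 = 0
  0+0 = 0
  0+0 = 0
  0+1 = 1
  1+1 = 0 carry 1
  1+0+1 = 0 carry 1
  1+1+1 = 1 carry 1
  1+0+1 = 0 carry 1
  1+1+1 = 1 carry 1
  0+1+1 = 0 carry 1
  1+1+1 = 1 carry 1
  0+1+1 = 0 carry 1
  1+1+1 = 1 carry 1
  final carry 1

0b110101010010001000010010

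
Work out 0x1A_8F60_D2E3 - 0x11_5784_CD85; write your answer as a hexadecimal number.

Subtract column by column in base 16:
  3-5 → E (borrow)
  E-8-1 → 5
  2-D → 5 (borrow)
  D-C-1 → 0
  0-4 → C (borrow)
  6-8-1 → D (borrow)
  F-7-1 → 7
  8-5 → 3
  A-1 → 9
  1-1 → 0

0x937DC055E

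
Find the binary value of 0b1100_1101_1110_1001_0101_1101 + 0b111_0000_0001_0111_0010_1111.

0b1001111100000000010001100

Add column by column in base 2, right to left:
  1+1 = 0 carry 1
  0+1+1 = 0 carry 1
  1+1+1 = 1 carry 1
  1+1+1 = 1 carry 1
  1+0+1 = 0 carry 1
  0+1+1 = 0 carry 1
  1+0+1 = 0 carry 1
  0+0+1 = 1
  1+1 = 0 carry 1
  0+1+1 = 0 carry 1
  0+1+1 = 0 carry 1
  1+0+1 = 0 carry 1
  0+1+1 = 0 carry 1
  1+0+1 = 0 carry 1
  1+0+1 = 0 carry 1
  1+0+1 = 0 carry 1
  1+0+1 = 0 carry 1
  0+0+1 = 1
  1+0 = 1
  1+0 = 1
  0+1 = 1
  0+1 = 1
  1+1 = 0 carry 1
  1+0+1 = 0 carry 1
  final carry 1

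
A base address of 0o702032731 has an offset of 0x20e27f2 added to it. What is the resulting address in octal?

0o1105456713

0x20e27f2 = 0o203423762 in octal.
Add column by column in base 8, right to left:
  1+2 = 3
  3+6 = 1 carry 1
  7+7+1 = 7 carry 1
  2+3+1 = 6
  3+2 = 5
  0+4 = 4
  2+3 = 5
  0+0 = 0
  7+2 = 1 carry 1
  final carry 1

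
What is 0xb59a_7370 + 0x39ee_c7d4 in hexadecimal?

0xef893b44

Add column by column in base 16, right to left:
  0+4 = 4
  7+d = 4 carry 1
  3+7+1 = b
  7+c = 3 carry 1
  a+e+1 = 9 carry 1
  9+e+1 = 8 carry 1
  5+9+1 = f
  b+3 = e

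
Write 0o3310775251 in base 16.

Each octal digit is 3 bits: 3=011 3=011 1=001 0=000 7=111 7=111 5=101 2=010 5=101 1=001.
Group the bits into nibbles: 0001 1011 0010 0011 1111 1010 1010 1001 → 1B23FAA9.

0x1B23FAA9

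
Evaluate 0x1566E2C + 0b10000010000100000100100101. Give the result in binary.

0b11010111101010111101010001

0x1566E2C = 0b1010101100110111000101100 in binary.
Add column by column in base 2, right to left:
  0+1 = 1
  0+0 = 0
  1+1 = 0 carry 1
  1+0+1 = 0 carry 1
  0+0+1 = 1
  1+1 = 0 carry 1
  0+0+1 = 1
  0+0 = 0
  0+1 = 1
  1+0 = 1
  1+0 = 1
  1+0 = 1
  0+0 = 0
  1+0 = 1
  1+1 = 0 carry 1
  0+0+1 = 1
  0+0 = 0
  1+0 = 1
  1+0 = 1
  0+1 = 1
  1+0 = 1
  0+0 = 0
  1+0 = 1
  0+0 = 0
  1+0 = 1
  0+1 = 1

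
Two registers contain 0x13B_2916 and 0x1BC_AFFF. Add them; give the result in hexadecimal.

0x2F7D915

Add column by column in base 16, right to left:
  6+F = 5 carry 1
  1+F+1 = 1 carry 1
  9+F+1 = 9 carry 1
  2+A+1 = D
  B+C = 7 carry 1
  3+B+1 = F
  1+1 = 2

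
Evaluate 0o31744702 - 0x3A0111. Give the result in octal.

0o13344261

0x3A0111 = 0o16400421 in octal.
Subtract column by column in base 8:
  2-1 → 1
  0-2 → 6 (borrow)
  7-4-1 → 2
  4-0 → 4
  4-0 → 4
  7-4 → 3
  1-6 → 3 (borrow)
  3-1-1 → 1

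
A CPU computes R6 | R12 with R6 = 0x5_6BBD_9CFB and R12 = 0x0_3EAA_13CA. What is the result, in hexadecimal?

0x57FBF9FFB

OR each hex digit independently (no carries):
  5|0=5, 6|3=7, B|E=F, B|A=B, D|A=F, 9|1=9, C|3=F, F|C=F, B|A=B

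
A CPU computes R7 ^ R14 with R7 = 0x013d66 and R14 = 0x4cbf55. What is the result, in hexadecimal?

0x4d8233

XOR each hex digit independently (no carries):
  0^4=4, 1^c=d, 3^b=8, d^f=2, 6^5=3, 6^5=3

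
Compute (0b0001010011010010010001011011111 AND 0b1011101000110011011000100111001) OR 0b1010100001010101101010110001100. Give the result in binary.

0b1011100001010111111010110011101

0b0001010011010010010001011011111 AND 0b1011101000110011011000100111001 = 0b0001000000010010010000000011001.
Then OR with 0b1010100001010101101010110001100.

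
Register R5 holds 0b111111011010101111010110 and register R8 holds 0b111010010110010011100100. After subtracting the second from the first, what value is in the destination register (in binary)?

0b101000100011011110010

Subtract column by column in base 2:
  0-0 → 0
  1-0 → 1
  1-1 → 0
  0-0 → 0
  1-0 → 1
  0-1 → 1 (borrow)
  1-1-1 → 1 (borrow)
  1-1-1 → 1 (borrow)
  1-0-1 → 0
  1-0 → 1
  0-1 → 1 (borrow)
  1-0-1 → 0
  0-0 → 0
  1-1 → 0
  0-1 → 1 (borrow)
  1-0-1 → 0
  1-1 → 0
  0-0 → 0
  1-0 → 1
  1-1 → 0
  1-0 → 1
  1-1 → 0
  1-1 → 0
  1-1 → 0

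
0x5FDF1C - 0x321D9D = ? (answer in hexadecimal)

Subtract column by column in base 16:
  C-D → F (borrow)
  1-9-1 → 7 (borrow)
  F-D-1 → 1
  D-1 → C
  F-2 → D
  5-3 → 2

0x2DC17F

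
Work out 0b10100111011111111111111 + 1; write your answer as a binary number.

The trailing 14 digits are 1 (max in base 2), so adding 1 cascades: they roll to 0 and the next digit up increments.

0b10100111100000000000000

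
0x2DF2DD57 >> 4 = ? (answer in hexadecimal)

0x2DF2DD5

Shifting right by 4 bits = 1 hex digit: drop the last 1.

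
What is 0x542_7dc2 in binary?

0b101010000100111110111000010

Expand each hex digit to 4 bits: 5=0101 4=0100 2=0010 7=0111 d=1101 c=1100 2=0010.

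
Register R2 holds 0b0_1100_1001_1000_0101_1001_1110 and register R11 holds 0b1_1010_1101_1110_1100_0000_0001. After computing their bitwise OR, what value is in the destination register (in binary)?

0b1111011011110110110011111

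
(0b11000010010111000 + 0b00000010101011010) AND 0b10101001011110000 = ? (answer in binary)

0b10000001000010000

Add column by column in base 2, right to left:
  0+0 = 0
  0+1 = 1
  0+0 = 0
  1+1 = 0 carry 1
  1+1+1 = 1 carry 1
  1+0+1 = 0 carry 1
  0+1+1 = 0 carry 1
  1+0+1 = 0 carry 1
  0+1+1 = 0 carry 1
  0+0+1 = 1
  1+1 = 0 carry 1
  0+0+1 = 1
  0+0 = 0
  0+0 = 0
  0+0 = 0
  1+0 = 1
  1+0 = 1
Sum = 0b11000101000010010; now AND with 0b10101001011110000:
  11000101000010010
& 10101001011110000
= 10000001000010000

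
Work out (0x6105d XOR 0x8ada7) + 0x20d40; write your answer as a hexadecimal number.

0x10cb3a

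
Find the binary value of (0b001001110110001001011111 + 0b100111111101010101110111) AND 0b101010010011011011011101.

Add column by column in base 2, right to left:
  1+1 = 0 carry 1
  1+1+1 = 1 carry 1
  1+1+1 = 1 carry 1
  1+0+1 = 0 carry 1
  1+1+1 = 1 carry 1
  0+1+1 = 0 carry 1
  1+1+1 = 1 carry 1
  0+0+1 = 1
  0+1 = 1
  1+0 = 1
  0+1 = 1
  0+0 = 0
  0+1 = 1
  1+0 = 1
  1+1 = 0 carry 1
  0+1+1 = 0 carry 1
  1+1+1 = 1 carry 1
  1+1+1 = 1 carry 1
  1+1+1 = 1 carry 1
  0+1+1 = 0 carry 1
  0+1+1 = 0 carry 1
  1+0+1 = 0 carry 1
  0+0+1 = 1
  0+1 = 1
Sum = 0b110001110011011111010110; now AND with 0b101010010011011011011101:
  110001110011011111010110
& 101010010011011011011101
= 100000010011011011010100

0b100000010011011011010100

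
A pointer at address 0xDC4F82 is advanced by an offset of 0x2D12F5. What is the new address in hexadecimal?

Add column by column in base 16, right to left:
  2+5 = 7
  8+F = 7 carry 1
  F+2+1 = 2 carry 1
  4+1+1 = 6
  C+D = 9 carry 1
  D+2+1 = 0 carry 1
  final carry 1

0x1096277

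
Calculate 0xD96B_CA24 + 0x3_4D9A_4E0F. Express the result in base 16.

0x427061833

Add column by column in base 16, right to left:
  4+F = 3 carry 1
  2+0+1 = 3
  A+E = 8 carry 1
  C+4+1 = 1 carry 1
  B+A+1 = 6 carry 1
  6+9+1 = 0 carry 1
  9+D+1 = 7 carry 1
  D+4+1 = 2 carry 1
  0+3+1 = 4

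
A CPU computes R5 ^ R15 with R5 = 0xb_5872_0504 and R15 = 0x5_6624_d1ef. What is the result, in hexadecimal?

0xe3e56d4eb

XOR each hex digit independently (no carries):
  b^5=e, 5^6=3, 8^6=e, 7^2=5, 2^4=6, 0^d=d, 5^1=4, 0^e=e, 4^f=b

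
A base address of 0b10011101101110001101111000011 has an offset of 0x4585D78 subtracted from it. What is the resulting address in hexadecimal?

0xF5EBE4B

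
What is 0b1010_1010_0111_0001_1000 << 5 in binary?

0b1010101001110001100000000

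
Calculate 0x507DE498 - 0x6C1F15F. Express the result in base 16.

0x49BBF339

Subtract column by column in base 16:
  8-F → 9 (borrow)
  9-5-1 → 3
  4-1 → 3
  E-F → F (borrow)
  D-1-1 → B
  7-C → B (borrow)
  0-6-1 → 9 (borrow)
  5-0-1 → 4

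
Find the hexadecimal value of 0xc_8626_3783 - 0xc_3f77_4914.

Subtract column by column in base 16:
  3-4 → f (borrow)
  8-1-1 → 6
  7-9 → e (borrow)
  3-4-1 → e (borrow)
  6-7-1 → e (borrow)
  2-7-1 → a (borrow)
  6-f-1 → 6 (borrow)
  8-3-1 → 4
  c-c → 0

0x46aeee6f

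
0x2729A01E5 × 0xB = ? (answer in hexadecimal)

Multiply each base-16 digit by 11, carrying:
  5×11 = 55 → write 7 carry 3
  E×11+3 = 157 → write D carry 9
  1×11+9 = 20 → write 4 carry 1
  0×11+1 = 1 → write 1
  A×11 = 110 → write E carry 6
  9×11+6 = 105 → write 9 carry 6
  2×11+6 = 28 → write C carry 1
  7×11+1 = 78 → write E carry 4
  2×11+4 = 26 → write A carry 1
  remaining carry: 1

0x1AEC9E14D7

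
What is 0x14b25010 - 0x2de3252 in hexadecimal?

Subtract column by column in base 16:
  0-2 → e (borrow)
  1-5-1 → b (borrow)
  0-2-1 → d (borrow)
  5-3-1 → 1
  2-e → 4 (borrow)
  b-d-1 → d (borrow)
  4-2-1 → 1
  1-0 → 1

0x11d41dbe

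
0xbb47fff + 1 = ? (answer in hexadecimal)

The trailing 3 digits are F (max in base 16), so adding 1 cascades: they roll to 0 and the next digit up increments.

0xbb48000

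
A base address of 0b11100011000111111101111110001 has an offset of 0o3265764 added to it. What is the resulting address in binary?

0b11100011100010110011111100101

0o3265764 = 0b11010110101111110100 in binary.
Add column by column in base 2, right to left:
  1+0 = 1
  0+0 = 0
  0+1 = 1
  0+0 = 0
  1+1 = 0 carry 1
  1+1+1 = 1 carry 1
  1+1+1 = 1 carry 1
  1+1+1 = 1 carry 1
  1+1+1 = 1 carry 1
  1+1+1 = 1 carry 1
  0+0+1 = 1
  1+1 = 0 carry 1
  1+0+1 = 0 carry 1
  1+1+1 = 1 carry 1
  1+1+1 = 1 carry 1
  1+0+1 = 0 carry 1
  1+1+1 = 1 carry 1
  1+0+1 = 0 carry 1
  0+1+1 = 0 carry 1
  0+1+1 = 0 carry 1
  0+0+1 = 1
  1+0 = 1
  1+0 = 1
  0+0 = 0
  0+0 = 0
  0+0 = 0
  1+0 = 1
  1+0 = 1
  1+0 = 1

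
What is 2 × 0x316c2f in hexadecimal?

Multiply each base-16 digit by 2, carrying:
  f×2 = 30 → write e carry 1
  2×2+1 = 5 → write 5
  c×2 = 24 → write 8 carry 1
  6×2+1 = 13 → write d
  1×2 = 2 → write 2
  3×2 = 6 → write 6

0x62d85e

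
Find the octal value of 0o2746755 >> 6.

Shifting right by 6 bits = 2 oct digits: drop the last 2.

0o27467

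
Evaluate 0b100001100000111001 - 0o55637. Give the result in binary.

0b11011110010011010

0o55637 = 0b101101110011111 in binary.
Subtract column by column in base 2:
  1-1 → 0
  0-1 → 1 (borrow)
  0-1-1 → 0 (borrow)
  1-1-1 → 1 (borrow)
  1-1-1 → 1 (borrow)
  1-0-1 → 0
  0-0 → 0
  0-1 → 1 (borrow)
  0-1-1 → 0 (borrow)
  0-1-1 → 0 (borrow)
  0-0-1 → 1 (borrow)
  1-1-1 → 1 (borrow)
  1-1-1 → 1 (borrow)
  0-0-1 → 1 (borrow)
  0-1-1 → 0 (borrow)
  0-0-1 → 1 (borrow)
  0-0-1 → 1 (borrow)
  1-0-1 → 0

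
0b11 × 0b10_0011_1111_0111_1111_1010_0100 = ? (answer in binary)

Multiply each base-2 digit by 3, carrying:
  0×3 = 0 → write 0
  0×3 = 0 → write 0
  1×3 = 3 → write 1 carry 1
  0×3+1 = 1 → write 1
  0×3 = 0 → write 0
  1×3 = 3 → write 1 carry 1
  0×3+1 = 1 → write 1
  1×3 = 3 → write 1 carry 1
  1×3+1 = 4 → write 0 carry 2
  1×3+2 = 5 → write 1 carry 2
  1×3+2 = 5 → write 1 carry 2
  1×3+2 = 5 → write 1 carry 2
  1×3+2 = 5 → write 1 carry 2
  1×3+2 = 5 → write 1 carry 2
  1×3+2 = 5 → write 1 carry 2
  0×3+2 = 2 → write 0 carry 1
  1×3+1 = 4 → write 0 carry 2
  1×3+2 = 5 → write 1 carry 2
  1×3+2 = 5 → write 1 carry 2
  1×3+2 = 5 → write 1 carry 2
  1×3+2 = 5 → write 1 carry 2
  1×3+2 = 5 → write 1 carry 2
  0×3+2 = 2 → write 0 carry 1
  0×3+1 = 1 → write 1
  0×3 = 0 → write 0
  1×3 = 3 → write 1 carry 1
  remaining carry: 1

0b110101111100111111011101100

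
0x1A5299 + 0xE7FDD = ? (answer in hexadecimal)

0x28D276

Add column by column in base 16, right to left:
  9+D = 6 carry 1
  9+D+1 = 7 carry 1
  2+F+1 = 2 carry 1
  5+7+1 = D
  A+E = 8 carry 1
  1+0+1 = 2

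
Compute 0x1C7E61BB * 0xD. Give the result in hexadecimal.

0x1726AF67F

Multiply each base-16 digit by 13, carrying:
  B×13 = 143 → write F carry 8
  B×13+8 = 151 → write 7 carry 9
  1×13+9 = 22 → write 6 carry 1
  6×13+1 = 79 → write F carry 4
  E×13+4 = 186 → write A carry 11
  7×13+11 = 102 → write 6 carry 6
  C×13+6 = 162 → write 2 carry 10
  1×13+10 = 23 → write 7 carry 1
  remaining carry: 1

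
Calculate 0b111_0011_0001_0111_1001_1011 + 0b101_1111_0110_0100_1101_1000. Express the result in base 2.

Add column by column in base 2, right to left:
  1+0 = 1
  1+0 = 1
  0+0 = 0
  1+1 = 0 carry 1
  1+1+1 = 1 carry 1
  0+0+1 = 1
  0+1 = 1
  1+1 = 0 carry 1
  1+0+1 = 0 carry 1
  1+0+1 = 0 carry 1
  1+1+1 = 1 carry 1
  0+0+1 = 1
  1+0 = 1
  0+1 = 1
  0+1 = 1
  0+0 = 0
  1+1 = 0 carry 1
  1+1+1 = 1 carry 1
  0+1+1 = 0 carry 1
  0+1+1 = 0 carry 1
  1+1+1 = 1 carry 1
  1+0+1 = 0 carry 1
  1+1+1 = 1 carry 1
  final carry 1

0b110100100111110001110011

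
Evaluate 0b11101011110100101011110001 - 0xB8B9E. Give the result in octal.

0b11101011110100101011110001 = 0o353645361 in octal.
0xB8B9E = 0o2705636 in octal.
Subtract column by column in base 8:
  1-6 → 3 (borrow)
  6-3-1 → 2
  3-6 → 5 (borrow)
  5-5-1 → 7 (borrow)
  4-0-1 → 3
  6-7 → 7 (borrow)
  3-2-1 → 0
  5-0 → 5
  3-0 → 3

0o350737523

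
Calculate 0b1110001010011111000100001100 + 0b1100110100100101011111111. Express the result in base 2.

0b1111110001000011110000001011

Add column by column in base 2, right to left:
  0+1 = 1
  0+1 = 1
  1+1 = 0 carry 1
  1+1+1 = 1 carry 1
  0+1+1 = 0 carry 1
  0+1+1 = 0 carry 1
  0+1+1 = 0 carry 1
  0+1+1 = 0 carry 1
  1+0+1 = 0 carry 1
  0+1+1 = 0 carry 1
  0+0+1 = 1
  0+1 = 1
  1+0 = 1
  1+0 = 1
  1+1 = 0 carry 1
  1+0+1 = 0 carry 1
  1+0+1 = 0 carry 1
  0+1+1 = 0 carry 1
  0+0+1 = 1
  1+1 = 0 carry 1
  0+1+1 = 0 carry 1
  1+0+1 = 0 carry 1
  0+0+1 = 1
  0+1 = 1
  0+1 = 1
  1+0 = 1
  1+0 = 1
  1+0 = 1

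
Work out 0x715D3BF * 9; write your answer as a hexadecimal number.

Multiply each base-16 digit by 9, carrying:
  F×9 = 135 → write 7 carry 8
  B×9+8 = 107 → write B carry 6
  3×9+6 = 33 → write 1 carry 2
  D×9+2 = 119 → write 7 carry 7
  5×9+7 = 52 → write 4 carry 3
  1×9+3 = 12 → write C
  7×9 = 63 → write F carry 3
  remaining carry: 3

0x3FC471B7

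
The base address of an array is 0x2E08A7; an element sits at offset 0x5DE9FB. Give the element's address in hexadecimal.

Add column by column in base 16, right to left:
  7+B = 2 carry 1
  A+F+1 = A carry 1
  8+9+1 = 2 carry 1
  0+E+1 = F
  E+D = B carry 1
  2+5+1 = 8

0x8BF2A2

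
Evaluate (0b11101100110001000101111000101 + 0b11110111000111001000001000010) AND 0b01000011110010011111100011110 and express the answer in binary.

0b1000011110000001110000000110

Add column by column in base 2, right to left:
  1+0 = 1
  0+1 = 1
  1+0 = 1
  0+0 = 0
  0+0 = 0
  0+0 = 0
  1+1 = 0 carry 1
  1+0+1 = 0 carry 1
  1+0+1 = 0 carry 1
  1+0+1 = 0 carry 1
  0+0+1 = 1
  1+0 = 1
  0+1 = 1
  0+0 = 0
  0+0 = 0
  1+1 = 0 carry 1
  0+1+1 = 0 carry 1
  0+1+1 = 0 carry 1
  0+0+1 = 1
  1+0 = 1
  1+0 = 1
  0+1 = 1
  0+1 = 1
  1+1 = 0 carry 1
  1+0+1 = 0 carry 1
  0+1+1 = 0 carry 1
  1+1+1 = 1 carry 1
  1+1+1 = 1 carry 1
  1+1+1 = 1 carry 1
  final carry 1
Sum = 0b111100011111000001110000000111; now AND with 0b01000011110010011111100011110:
  111100011111000001110000000111
& 001000011110010011111100011110
= 001000011110000001110000000110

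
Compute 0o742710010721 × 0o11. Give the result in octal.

Multiply each base-8 digit by 9, carrying:
  1×9 = 9 → write 1 carry 1
  2×9+1 = 19 → write 3 carry 2
  7×9+2 = 65 → write 1 carry 8
  0×9+8 = 8 → write 0 carry 1
  1×9+1 = 10 → write 2 carry 1
  0×9+1 = 1 → write 1
  0×9 = 0 → write 0
  1×9 = 9 → write 1 carry 1
  7×9+1 = 64 → write 0 carry 8
  2×9+8 = 26 → write 2 carry 3
  4×9+3 = 39 → write 7 carry 4
  7×9+4 = 67 → write 3 carry 8
  remaining carry: 10

0o10372010120131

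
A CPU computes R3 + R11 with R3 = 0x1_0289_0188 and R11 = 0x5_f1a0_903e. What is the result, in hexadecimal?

0x6f42991c6

Add column by column in base 16, right to left:
  8+e = 6 carry 1
  8+3+1 = c
  1+0 = 1
  0+9 = 9
  9+0 = 9
  8+a = 2 carry 1
  2+1+1 = 4
  0+f = f
  1+5 = 6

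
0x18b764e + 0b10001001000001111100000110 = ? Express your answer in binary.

0x18b764e = 0b1100010110111011001001110 in binary.
Add column by column in base 2, right to left:
  0+0 = 0
  1+1 = 0 carry 1
  1+1+1 = 1 carry 1
  1+0+1 = 0 carry 1
  0+0+1 = 1
  0+0 = 0
  1+0 = 1
  0+0 = 0
  0+1 = 1
  1+1 = 0 carry 1
  1+1+1 = 1 carry 1
  0+1+1 = 0 carry 1
  1+1+1 = 1 carry 1
  1+0+1 = 0 carry 1
  1+0+1 = 0 carry 1
  0+0+1 = 1
  1+0 = 1
  1+0 = 1
  0+1 = 1
  1+0 = 1
  0+0 = 0
  0+1 = 1
  0+0 = 0
  1+0 = 1
  1+0 = 1
  0+1 = 1

0b11101011111001010101010100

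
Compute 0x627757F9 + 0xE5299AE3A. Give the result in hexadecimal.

0xEB5110633

Add column by column in base 16, right to left:
  9+A = 3 carry 1
  F+3+1 = 3 carry 1
  7+E+1 = 6 carry 1
  5+A+1 = 0 carry 1
  7+9+1 = 1 carry 1
  7+9+1 = 1 carry 1
  2+2+1 = 5
  6+5 = B
  0+E = E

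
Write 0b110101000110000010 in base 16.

0x35182

Group the bits into nibbles: 0011 0101 0001 1000 0010 → 35182.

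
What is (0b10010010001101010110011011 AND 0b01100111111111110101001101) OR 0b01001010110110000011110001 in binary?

0b1001010111111010111111001

0b10010010001101010110011011 AND 0b01100111111111110101001101 = 0b00000010001101010100001001.
Then OR with 0b01001010110110000011110001.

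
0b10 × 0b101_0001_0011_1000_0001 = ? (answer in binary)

Multiply each base-2 digit by 2, carrying:
  1×2 = 2 → write 0 carry 1
  0×2+1 = 1 → write 1
  0×2 = 0 → write 0
  0×2 = 0 → write 0
  0×2 = 0 → write 0
  0×2 = 0 → write 0
  0×2 = 0 → write 0
  1×2 = 2 → write 0 carry 1
  1×2+1 = 3 → write 1 carry 1
  1×2+1 = 3 → write 1 carry 1
  0×2+1 = 1 → write 1
  0×2 = 0 → write 0
  1×2 = 2 → write 0 carry 1
  0×2+1 = 1 → write 1
  0×2 = 0 → write 0
  0×2 = 0 → write 0
  1×2 = 2 → write 0 carry 1
  0×2+1 = 1 → write 1
  1×2 = 2 → write 0 carry 1
  remaining carry: 1

0b10100010011100000010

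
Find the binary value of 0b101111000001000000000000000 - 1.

0b101111000000111111111111111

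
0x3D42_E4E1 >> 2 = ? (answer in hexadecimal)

0xF50B938

2 bits is not a whole number of base-16 digits; in binary: 111101010000101110010011100001 >> 2 = 1111010100001011100100111000.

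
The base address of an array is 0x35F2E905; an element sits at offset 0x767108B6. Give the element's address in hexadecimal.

Add column by column in base 16, right to left:
  5+6 = B
  0+B = B
  9+8 = 1 carry 1
  E+0+1 = F
  2+1 = 3
  F+7 = 6 carry 1
  5+6+1 = C
  3+7 = A

0xAC63F1BB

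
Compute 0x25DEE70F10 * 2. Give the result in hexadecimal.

0x4BBDCE1E20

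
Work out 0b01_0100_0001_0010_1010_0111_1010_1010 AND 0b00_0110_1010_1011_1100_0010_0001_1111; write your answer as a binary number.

AND bit by bit (1 only where both bits are 1):
  010100000100101010011110101010
& 000110101010111100001000011111
= 000100000000101000001000001010

0b000100000000101000001000001010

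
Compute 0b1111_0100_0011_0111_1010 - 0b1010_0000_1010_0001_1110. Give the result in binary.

0b1010011100101011100

Subtract column by column in base 2:
  0-0 → 0
  1-1 → 0
  0-1 → 1 (borrow)
  1-1-1 → 1 (borrow)
  1-1-1 → 1 (borrow)
  1-0-1 → 0
  1-0 → 1
  0-0 → 0
  1-0 → 1
  1-1 → 0
  0-0 → 0
  0-1 → 1 (borrow)
  0-0-1 → 1 (borrow)
  0-0-1 → 1 (borrow)
  1-0-1 → 0
  0-0 → 0
  1-0 → 1
  1-1 → 0
  1-0 → 1
  1-1 → 0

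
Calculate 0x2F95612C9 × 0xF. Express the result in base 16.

Multiply each base-16 digit by 15, carrying:
  9×15 = 135 → write 7 carry 8
  C×15+8 = 188 → write C carry 11
  2×15+11 = 41 → write 9 carry 2
  1×15+2 = 17 → write 1 carry 1
  6×15+1 = 91 → write B carry 5
  5×15+5 = 80 → write 0 carry 5
  9×15+5 = 140 → write C carry 8
  F×15+8 = 233 → write 9 carry 14
  2×15+14 = 44 → write C carry 2
  remaining carry: 2

0x2C9C0B19C7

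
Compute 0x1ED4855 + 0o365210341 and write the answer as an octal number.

0o560454466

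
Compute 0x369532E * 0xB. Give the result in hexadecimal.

Multiply each base-16 digit by 11, carrying:
  E×11 = 154 → write A carry 9
  2×11+9 = 31 → write F carry 1
  3×11+1 = 34 → write 2 carry 2
  5×11+2 = 57 → write 9 carry 3
  9×11+3 = 102 → write 6 carry 6
  6×11+6 = 72 → write 8 carry 4
  3×11+4 = 37 → write 5 carry 2
  remaining carry: 2

0x258692FA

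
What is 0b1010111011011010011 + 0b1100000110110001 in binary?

0b1100011100010000100

Add column by column in base 2, right to left:
  1+1 = 0 carry 1
  1+0+1 = 0 carry 1
  0+0+1 = 1
  0+0 = 0
  1+1 = 0 carry 1
  0+1+1 = 0 carry 1
  1+0+1 = 0 carry 1
  1+1+1 = 1 carry 1
  0+1+1 = 0 carry 1
  1+0+1 = 0 carry 1
  1+0+1 = 0 carry 1
  0+0+1 = 1
  1+0 = 1
  1+0 = 1
  1+1 = 0 carry 1
  0+1+1 = 0 carry 1
  1+0+1 = 0 carry 1
  0+0+1 = 1
  1+0 = 1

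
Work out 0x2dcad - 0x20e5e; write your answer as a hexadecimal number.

0xce4f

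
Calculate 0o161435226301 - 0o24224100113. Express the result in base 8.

0o135211126166

Subtract column by column in base 8:
  1-3 → 6 (borrow)
  0-1-1 → 6 (borrow)
  3-1-1 → 1
  6-0 → 6
  2-0 → 2
  2-1 → 1
  5-4 → 1
  3-2 → 1
  4-2 → 2
  1-4 → 5 (borrow)
  6-2-1 → 3
  1-0 → 1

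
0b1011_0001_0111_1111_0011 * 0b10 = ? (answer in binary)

0b101100010111111100110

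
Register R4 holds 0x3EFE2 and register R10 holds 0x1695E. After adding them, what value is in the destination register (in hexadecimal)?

0x55940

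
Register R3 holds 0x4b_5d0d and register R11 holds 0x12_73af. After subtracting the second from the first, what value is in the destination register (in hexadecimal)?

Subtract column by column in base 16:
  d-f → e (borrow)
  0-a-1 → 5 (borrow)
  d-3-1 → 9
  5-7 → e (borrow)
  b-2-1 → 8
  4-1 → 3

0x38e95e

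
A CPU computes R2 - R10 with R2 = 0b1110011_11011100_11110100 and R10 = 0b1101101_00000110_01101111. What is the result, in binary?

Subtract column by column in base 2:
  0-1 → 1 (borrow)
  0-1-1 → 0 (borrow)
  1-1-1 → 1 (borrow)
  0-1-1 → 0 (borrow)
  1-0-1 → 0
  1-1 → 0
  1-1 → 0
  1-0 → 1
  0-0 → 0
  0-1 → 1 (borrow)
  1-1-1 → 1 (borrow)
  1-0-1 → 0
  1-0 → 1
  0-0 → 0
  1-0 → 1
  1-0 → 1
  1-1 → 0
  1-0 → 1
  0-1 → 1 (borrow)
  0-1-1 → 0 (borrow)
  1-0-1 → 0
  1-1 → 0
  1-1 → 0

0b1101101011010000101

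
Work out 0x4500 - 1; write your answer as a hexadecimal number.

0x44ff

The trailing 2 digits are 0, so subtracting 1 borrows through: they become F and the next digit up decrements.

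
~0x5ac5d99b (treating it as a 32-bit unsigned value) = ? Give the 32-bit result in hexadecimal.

Each hex digit d becomes f−d:
  5→a, a→5, c→3, 5→a, d→2, 9→6, 9→6, b→4

0xa53a2664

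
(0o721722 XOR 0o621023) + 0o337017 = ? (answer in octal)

First 0o721722 XOR 0o621023 = 0o100701.
Add column by column in base 8, right to left:
  1+7 = 0 carry 1
  0+1+1 = 2
  7+0 = 7
  0+7 = 7
  0+3 = 3
  1+3 = 4

0o437720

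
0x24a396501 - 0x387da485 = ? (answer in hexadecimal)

Subtract column by column in base 16:
  1-5 → c (borrow)
  0-8-1 → 7 (borrow)
  5-4-1 → 0
  6-a → c (borrow)
  9-d-1 → b (borrow)
  3-7-1 → b (borrow)
  a-8-1 → 1
  4-3 → 1
  2-0 → 2

0x211bbc07c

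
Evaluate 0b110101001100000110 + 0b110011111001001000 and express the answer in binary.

Add column by column in base 2, right to left:
  0+0 = 0
  1+0 = 1
  1+0 = 1
  0+1 = 1
  0+0 = 0
  0+0 = 0
  0+1 = 1
  0+0 = 0
  1+0 = 1
  1+1 = 0 carry 1
  0+1+1 = 0 carry 1
  0+1+1 = 0 carry 1
  1+1+1 = 1 carry 1
  0+1+1 = 0 carry 1
  1+0+1 = 0 carry 1
  0+0+1 = 1
  1+1 = 0 carry 1
  1+1+1 = 1 carry 1
  final carry 1

0b1101001000101001110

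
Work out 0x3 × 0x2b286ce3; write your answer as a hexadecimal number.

0x817946a9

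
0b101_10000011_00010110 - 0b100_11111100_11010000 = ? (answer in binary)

0b1000011001000110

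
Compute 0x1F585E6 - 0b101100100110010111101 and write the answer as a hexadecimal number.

0x1DF3929

0b101100100110010111101 = 0x164CBD in hexadecimal.
Subtract column by column in base 16:
  6-D → 9 (borrow)
  E-B-1 → 2
  5-C → 9 (borrow)
  8-4-1 → 3
  5-6 → F (borrow)
  F-1-1 → D
  1-0 → 1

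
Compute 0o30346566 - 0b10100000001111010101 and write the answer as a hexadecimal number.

0x57c9a1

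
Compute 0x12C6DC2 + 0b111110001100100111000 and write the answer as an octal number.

0x12C6DC2 = 0o113066702 in octal.
0b111110001100100111000 = 0o7614470 in octal.
Add column by column in base 8, right to left:
  2+0 = 2
  0+7 = 7
  7+4 = 3 carry 1
  6+4+1 = 3 carry 1
  6+1+1 = 0 carry 1
  0+6+1 = 7
  3+7 = 2 carry 1
  1+0+1 = 2
  1+0 = 1

0o122703372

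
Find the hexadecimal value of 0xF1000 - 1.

0xF0FFF

The trailing 3 digits are 0, so subtracting 1 borrows through: they become F and the next digit up decrements.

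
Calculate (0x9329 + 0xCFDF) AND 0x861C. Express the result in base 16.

0x208

Add column by column in base 16, right to left:
  9+F = 8 carry 1
  2+D+1 = 0 carry 1
  3+F+1 = 3 carry 1
  9+C+1 = 6 carry 1
  final carry 1
Sum = 0x16308; now AND with 0x861C:
  1&0=0, 6&8=0, 3&6=2, 0&1=0, 8&C=8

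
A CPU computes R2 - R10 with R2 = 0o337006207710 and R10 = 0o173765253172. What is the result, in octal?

0o143020734516

Subtract column by column in base 8:
  0-2 → 6 (borrow)
  1-7-1 → 1 (borrow)
  7-1-1 → 5
  7-3 → 4
  0-5 → 3 (borrow)
  2-2-1 → 7 (borrow)
  6-5-1 → 0
  0-6 → 2 (borrow)
  0-7-1 → 0 (borrow)
  7-3-1 → 3
  3-7 → 4 (borrow)
  3-1-1 → 1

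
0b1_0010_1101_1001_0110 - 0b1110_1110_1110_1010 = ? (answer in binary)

Subtract column by column in base 2:
  0-0 → 0
  1-1 → 0
  1-0 → 1
  0-1 → 1 (borrow)
  1-0-1 → 0
  0-1 → 1 (borrow)
  0-1-1 → 0 (borrow)
  1-1-1 → 1 (borrow)
  1-0-1 → 0
  0-1 → 1 (borrow)
  1-1-1 → 1 (borrow)
  1-1-1 → 1 (borrow)
  0-0-1 → 1 (borrow)
  1-1-1 → 1 (borrow)
  0-1-1 → 0 (borrow)
  0-1-1 → 0 (borrow)
  1-0-1 → 0

0b11111010101100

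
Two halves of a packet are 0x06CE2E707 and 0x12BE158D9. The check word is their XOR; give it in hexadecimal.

0x14703BFDE

XOR each hex digit independently (no carries):
  0^1=1, 6^2=4, C^B=7, E^E=0, 2^1=3, E^5=B, 7^8=F, 0^D=D, 7^9=E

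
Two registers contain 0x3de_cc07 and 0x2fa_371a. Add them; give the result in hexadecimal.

0x6d90321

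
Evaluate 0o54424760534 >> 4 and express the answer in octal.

4 bits is not a whole number of base-8 digits; in binary: 101100100010100111110000101011100 >> 4 = 10110010001010011111000010101.

0o2621237025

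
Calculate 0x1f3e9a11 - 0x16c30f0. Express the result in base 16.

0x1dd26921

Subtract column by column in base 16:
  1-0 → 1
  1-f → 2 (borrow)
  a-0-1 → 9
  9-3 → 6
  e-c → 2
  3-6 → d (borrow)
  f-1-1 → d
  1-0 → 1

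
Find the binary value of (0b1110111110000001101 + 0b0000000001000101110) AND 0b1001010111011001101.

0b1000010111000001001

Add column by column in base 2, right to left:
  1+0 = 1
  0+1 = 1
  1+1 = 0 carry 1
  1+1+1 = 1 carry 1
  0+0+1 = 1
  0+1 = 1
  0+0 = 0
  0+0 = 0
  0+0 = 0
  0+1 = 1
  1+0 = 1
  1+0 = 1
  1+0 = 1
  1+0 = 1
  1+0 = 1
  0+0 = 0
  1+0 = 1
  1+0 = 1
  1+0 = 1
Sum = 0b1110111111000111011; now AND with 0b1001010111011001101:
  1110111111000111011
& 1001010111011001101
= 1000010111000001001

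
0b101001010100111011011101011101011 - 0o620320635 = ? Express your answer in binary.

0b101000100010111000001100101001110

0o620320635 = 0b110010000011010000110011101 in binary.
Subtract column by column in base 2:
  1-1 → 0
  1-0 → 1
  0-1 → 1 (borrow)
  1-1-1 → 1 (borrow)
  0-1-1 → 0 (borrow)
  1-0-1 → 0
  1-0 → 1
  1-1 → 0
  0-1 → 1 (borrow)
  1-0-1 → 0
  0-0 → 0
  1-0 → 1
  1-0 → 1
  1-1 → 0
  0-0 → 0
  1-1 → 0
  1-1 → 0
  0-0 → 0
  1-0 → 1
  1-0 → 1
  1-0 → 1
  0-0 → 0
  0-1 → 1 (borrow)
  1-0-1 → 0
  0-0 → 0
  1-1 → 0
  0-1 → 1 (borrow)
  1-0-1 → 0
  0-0 → 0
  0-0 → 0
  1-0 → 1
  0-0 → 0
  1-0 → 1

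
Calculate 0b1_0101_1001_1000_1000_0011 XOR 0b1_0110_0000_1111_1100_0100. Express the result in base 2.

XOR bit by bit (1 where the bits differ):
  101011001100010000011
^ 101100000111111000100
= 000111001011101000111

0b000111001011101000111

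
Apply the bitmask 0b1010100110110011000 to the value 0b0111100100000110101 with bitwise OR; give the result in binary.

OR bit by bit (1 where either bit is 1):
  0111100100000110101
| 1010100110110011000
= 1111100110110111101

0b1111100110110111101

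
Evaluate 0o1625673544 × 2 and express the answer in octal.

0o3453567310

Multiply each base-8 digit by 2, carrying:
  4×2 = 8 → write 0 carry 1
  4×2+1 = 9 → write 1 carry 1
  5×2+1 = 11 → write 3 carry 1
  3×2+1 = 7 → write 7
  7×2 = 14 → write 6 carry 1
  6×2+1 = 13 → write 5 carry 1
  5×2+1 = 11 → write 3 carry 1
  2×2+1 = 5 → write 5
  6×2 = 12 → write 4 carry 1
  1×2+1 = 3 → write 3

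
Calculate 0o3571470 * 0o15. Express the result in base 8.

0o60454730

Multiply each base-8 digit by 13, carrying:
  0×13 = 0 → write 0
  7×13 = 91 → write 3 carry 11
  4×13+11 = 63 → write 7 carry 7
  1×13+7 = 20 → write 4 carry 2
  7×13+2 = 93 → write 5 carry 11
  5×13+11 = 76 → write 4 carry 9
  3×13+9 = 48 → write 0 carry 6
  remaining carry: 6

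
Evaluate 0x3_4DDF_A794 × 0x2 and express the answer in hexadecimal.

Multiply each base-16 digit by 2, carrying:
  4×2 = 8 → write 8
  9×2 = 18 → write 2 carry 1
  7×2+1 = 15 → write F
  A×2 = 20 → write 4 carry 1
  F×2+1 = 31 → write F carry 1
  D×2+1 = 27 → write B carry 1
  D×2+1 = 27 → write B carry 1
  4×2+1 = 9 → write 9
  3×2 = 6 → write 6

0x69BBF4F28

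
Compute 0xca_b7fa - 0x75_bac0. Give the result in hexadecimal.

Subtract column by column in base 16:
  a-0 → a
  f-c → 3
  7-a → d (borrow)
  b-b-1 → f (borrow)
  a-5-1 → 4
  c-7 → 5

0x54fd3a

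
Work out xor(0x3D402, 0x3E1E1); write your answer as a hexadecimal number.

XOR each hex digit independently (no carries):
  3^3=0, D^E=3, 4^1=5, 0^E=E, 2^1=3

0x035E3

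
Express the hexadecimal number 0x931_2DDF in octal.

0o1114226737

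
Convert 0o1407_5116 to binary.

0b1100000111101001001110

Each octal digit is 3 bits: 1=001 4=100 0=000 7=111 5=101 1=001 1=001 6=110.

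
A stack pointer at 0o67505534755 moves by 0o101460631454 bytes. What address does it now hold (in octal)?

0o171166366431

Add column by column in base 8, right to left:
  5+4 = 1 carry 1
  5+5+1 = 3 carry 1
  7+4+1 = 4 carry 1
  4+1+1 = 6
  3+3 = 6
  5+6 = 3 carry 1
  5+0+1 = 6
  0+6 = 6
  5+4 = 1 carry 1
  7+1+1 = 1 carry 1
  6+0+1 = 7
  0+1 = 1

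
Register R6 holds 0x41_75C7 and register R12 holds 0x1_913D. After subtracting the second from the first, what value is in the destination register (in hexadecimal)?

0x3FE48A

Subtract column by column in base 16:
  7-D → A (borrow)
  C-3-1 → 8
  5-1 → 4
  7-9 → E (borrow)
  1-1-1 → F (borrow)
  4-0-1 → 3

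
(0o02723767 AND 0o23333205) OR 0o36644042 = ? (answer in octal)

0o02723767 AND 0o23333205 = 0o02323205.
Then OR with 0o36644042.

0o36767247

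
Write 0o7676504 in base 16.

0x1F7D44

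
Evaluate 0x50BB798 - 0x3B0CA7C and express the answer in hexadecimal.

0x15AED1C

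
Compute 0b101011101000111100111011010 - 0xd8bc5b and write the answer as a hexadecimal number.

0b101011101000111100111011010 = 0x57479da in hexadecimal.
Subtract column by column in base 16:
  a-b → f (borrow)
  d-5-1 → 7
  9-c → d (borrow)
  7-b-1 → b (borrow)
  4-8-1 → b (borrow)
  7-d-1 → 9 (borrow)
  5-0-1 → 4

0x49bbd7f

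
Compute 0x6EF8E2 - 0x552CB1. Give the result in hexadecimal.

Subtract column by column in base 16:
  2-1 → 1
  E-B → 3
  8-C → C (borrow)
  F-2-1 → C
  E-5 → 9
  6-5 → 1

0x19CC31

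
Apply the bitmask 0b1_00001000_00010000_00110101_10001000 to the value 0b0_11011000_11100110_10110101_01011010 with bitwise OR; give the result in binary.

0b111011000111101101011010111011010

OR bit by bit (1 where either bit is 1):
  011011000111001101011010101011010
| 100001000000100000011010110001000
= 111011000111101101011010111011010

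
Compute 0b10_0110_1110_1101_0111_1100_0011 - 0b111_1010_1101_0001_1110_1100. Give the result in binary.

Subtract column by column in base 2:
  1-0 → 1
  1-0 → 1
  0-1 → 1 (borrow)
  0-1-1 → 0 (borrow)
  0-0-1 → 1 (borrow)
  0-1-1 → 0 (borrow)
  1-1-1 → 1 (borrow)
  1-1-1 → 1 (borrow)
  1-1-1 → 1 (borrow)
  1-0-1 → 0
  1-0 → 1
  0-0 → 0
  1-1 → 0
  0-0 → 0
  1-1 → 0
  1-1 → 0
  0-0 → 0
  1-1 → 0
  1-0 → 1
  1-1 → 0
  0-1 → 1 (borrow)
  1-1-1 → 1 (borrow)
  1-1-1 → 1 (borrow)
  0-0-1 → 1 (borrow)
  0-0-1 → 1 (borrow)
  1-0-1 → 0

0b1111101000000010111010111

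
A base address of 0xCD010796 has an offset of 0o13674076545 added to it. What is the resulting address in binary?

0b100101011111100011000010011111011

0xCD010796 = 0b11001101000000010000011110010110 in binary.
0o13674076545 = 0b1011110111100000111110101100101 in binary.
Add column by column in base 2, right to left:
  0+1 = 1
  1+0 = 1
  1+1 = 0 carry 1
  0+0+1 = 1
  1+0 = 1
  0+1 = 1
  0+1 = 1
  1+0 = 1
  1+1 = 0 carry 1
  1+0+1 = 0 carry 1
  1+1+1 = 1 carry 1
  0+1+1 = 0 carry 1
  0+1+1 = 0 carry 1
  0+1+1 = 0 carry 1
  0+1+1 = 0 carry 1
  0+0+1 = 1
  1+0 = 1
  0+0 = 0
  0+0 = 0
  0+0 = 0
  0+1 = 1
  0+1 = 1
  0+1 = 1
  0+1 = 1
  1+0 = 1
  0+1 = 1
  1+1 = 0 carry 1
  1+1+1 = 1 carry 1
  0+1+1 = 0 carry 1
  0+0+1 = 1
  1+1 = 0 carry 1
  1+0+1 = 0 carry 1
  final carry 1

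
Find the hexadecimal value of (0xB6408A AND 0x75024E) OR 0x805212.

0xB6408A AND 0x75024E = 0x34000A.
Then OR with 0x805212.

0xB4521A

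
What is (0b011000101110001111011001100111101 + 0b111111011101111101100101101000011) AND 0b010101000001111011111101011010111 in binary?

Add column by column in base 2, right to left:
  1+1 = 0 carry 1
  0+1+1 = 0 carry 1
  1+0+1 = 0 carry 1
  1+0+1 = 0 carry 1
  1+0+1 = 0 carry 1
  1+0+1 = 0 carry 1
  0+1+1 = 0 carry 1
  0+0+1 = 1
  1+1 = 0 carry 1
  1+1+1 = 1 carry 1
  0+0+1 = 1
  0+1 = 1
  1+0 = 1
  1+0 = 1
  0+1 = 1
  1+1 = 0 carry 1
  1+0+1 = 0 carry 1
  1+1+1 = 1 carry 1
  1+1+1 = 1 carry 1
  0+1+1 = 0 carry 1
  0+1+1 = 0 carry 1
  0+1+1 = 0 carry 1
  1+0+1 = 0 carry 1
  1+1+1 = 1 carry 1
  1+1+1 = 1 carry 1
  0+1+1 = 0 carry 1
  1+0+1 = 0 carry 1
  0+1+1 = 0 carry 1
  0+1+1 = 0 carry 1
  0+1+1 = 0 carry 1
  1+1+1 = 1 carry 1
  1+1+1 = 1 carry 1
  0+1+1 = 0 carry 1
  final carry 1
Sum = 0b1011000001100001100111111010000000; now AND with 0b010101000001111011111101011010111:
  1011000001100001100111111010000000
& 0010101000001111011111101011010111
= 0010000000000001000111101010000000

0b10000000000001000111101010000000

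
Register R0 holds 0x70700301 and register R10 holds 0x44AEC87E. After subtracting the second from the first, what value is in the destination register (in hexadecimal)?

0x2BC13A83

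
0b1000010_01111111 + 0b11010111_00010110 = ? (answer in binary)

0b10001100110010101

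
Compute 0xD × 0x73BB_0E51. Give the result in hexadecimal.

0x5E07FBA1D

Multiply each base-16 digit by 13, carrying:
  1×13 = 13 → write D
  5×13 = 65 → write 1 carry 4
  E×13+4 = 186 → write A carry 11
  0×13+11 = 11 → write B
  B×13 = 143 → write F carry 8
  B×13+8 = 151 → write 7 carry 9
  3×13+9 = 48 → write 0 carry 3
  7×13+3 = 94 → write E carry 5
  remaining carry: 5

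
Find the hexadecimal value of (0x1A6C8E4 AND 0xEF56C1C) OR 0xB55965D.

0xBF5DE5D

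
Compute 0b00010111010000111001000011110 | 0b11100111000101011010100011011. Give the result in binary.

0b11110111010101111011100011111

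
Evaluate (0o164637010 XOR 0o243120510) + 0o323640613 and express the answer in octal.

0o653560313

First 0o164637010 XOR 0o243120510 = 0o327717500.
Add column by column in base 8, right to left:
  0+3 = 3
  0+1 = 1
  5+6 = 3 carry 1
  7+0+1 = 0 carry 1
  1+4+1 = 6
  7+6 = 5 carry 1
  7+3+1 = 3 carry 1
  2+2+1 = 5
  3+3 = 6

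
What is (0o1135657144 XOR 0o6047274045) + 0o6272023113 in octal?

0o15464446214

First 0o1135657144 XOR 0o6047274045 = 0o7172423101.
Add column by column in base 8, right to left:
  1+3 = 4
  0+1 = 1
  1+1 = 2
  3+3 = 6
  2+2 = 4
  4+0 = 4
  2+2 = 4
  7+7 = 6 carry 1
  1+2+1 = 4
  7+6 = 5 carry 1
  final carry 1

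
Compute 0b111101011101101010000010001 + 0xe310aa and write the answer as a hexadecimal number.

0x891e4bb

0b111101011101101010000010001 = 0x7aed411 in hexadecimal.
Add column by column in base 16, right to left:
  1+a = b
  1+a = b
  4+0 = 4
  d+1 = e
  e+3 = 1 carry 1
  a+e+1 = 9 carry 1
  7+0+1 = 8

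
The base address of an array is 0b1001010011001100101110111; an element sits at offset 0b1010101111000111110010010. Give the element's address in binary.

0b10100000010010100100001001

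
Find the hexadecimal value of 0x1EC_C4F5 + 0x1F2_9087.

Add column by column in base 16, right to left:
  5+7 = C
  F+8 = 7 carry 1
  4+0+1 = 5
  C+9 = 5 carry 1
  C+2+1 = F
  E+F = D carry 1
  1+1+1 = 3

0x3DF557C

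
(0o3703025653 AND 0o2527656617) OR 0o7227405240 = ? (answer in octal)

0o7727405653

0o3703025653 AND 0o2527656617 = 0o2503004613.
Then OR with 0o7227405240.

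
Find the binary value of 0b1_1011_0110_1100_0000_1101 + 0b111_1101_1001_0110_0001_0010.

0b100110010000001000011111

Add column by column in base 2, right to left:
  1+0 = 1
  0+1 = 1
  1+0 = 1
  1+0 = 1
  0+1 = 1
  0+0 = 0
  0+0 = 0
  0+0 = 0
  0+0 = 0
  0+1 = 1
  1+1 = 0 carry 1
  1+0+1 = 0 carry 1
  0+1+1 = 0 carry 1
  1+0+1 = 0 carry 1
  1+0+1 = 0 carry 1
  0+1+1 = 0 carry 1
  1+1+1 = 1 carry 1
  1+0+1 = 0 carry 1
  0+1+1 = 0 carry 1
  1+1+1 = 1 carry 1
  1+1+1 = 1 carry 1
  0+1+1 = 0 carry 1
  0+1+1 = 0 carry 1
  final carry 1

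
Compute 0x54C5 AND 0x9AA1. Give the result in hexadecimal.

0x1081

AND each hex digit independently (no carries):
  5&9=1, 4&A=0, C&A=8, 5&1=1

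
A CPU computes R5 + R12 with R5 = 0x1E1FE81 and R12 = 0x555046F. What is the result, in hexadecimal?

0x73702F0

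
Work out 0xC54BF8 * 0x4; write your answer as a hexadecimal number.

0x3152FE0

Multiply each base-16 digit by 4, carrying:
  8×4 = 32 → write 0 carry 2
  F×4+2 = 62 → write E carry 3
  B×4+3 = 47 → write F carry 2
  4×4+2 = 18 → write 2 carry 1
  5×4+1 = 21 → write 5 carry 1
  C×4+1 = 49 → write 1 carry 3
  remaining carry: 3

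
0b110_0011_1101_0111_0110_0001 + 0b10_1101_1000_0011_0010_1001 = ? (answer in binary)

0b100100010101101010001010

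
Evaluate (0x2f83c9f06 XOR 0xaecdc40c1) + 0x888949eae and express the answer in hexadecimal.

0x109d757e75

First 0x2f83c9f06 XOR 0xaecdc40c1 = 0x814e0dfc7.
Add column by column in base 16, right to left:
  7+e = 5 carry 1
  c+a+1 = 7 carry 1
  f+e+1 = e carry 1
  d+9+1 = 7 carry 1
  0+4+1 = 5
  e+9 = 7 carry 1
  4+8+1 = d
  1+8 = 9
  8+8 = 0 carry 1
  final carry 1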